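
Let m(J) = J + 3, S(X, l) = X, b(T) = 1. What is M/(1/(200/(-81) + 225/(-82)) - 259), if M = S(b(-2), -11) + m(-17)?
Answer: 450125/8974517 ≈ 0.050156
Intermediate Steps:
m(J) = 3 + J
M = -13 (M = 1 + (3 - 17) = 1 - 14 = -13)
M/(1/(200/(-81) + 225/(-82)) - 259) = -13/(1/(200/(-81) + 225/(-82)) - 259) = -13/(1/(200*(-1/81) + 225*(-1/82)) - 259) = -13/(1/(-200/81 - 225/82) - 259) = -13/(1/(-34625/6642) - 259) = -13/(-6642/34625 - 259) = -13/(-8974517/34625) = -13*(-34625/8974517) = 450125/8974517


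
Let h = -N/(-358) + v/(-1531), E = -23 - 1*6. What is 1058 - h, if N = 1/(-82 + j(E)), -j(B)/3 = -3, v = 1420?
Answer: 42368912743/40011154 ≈ 1058.9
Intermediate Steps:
E = -29 (E = -23 - 6 = -29)
j(B) = 9 (j(B) = -3*(-3) = 9)
N = -1/73 (N = 1/(-82 + 9) = 1/(-73) = -1/73 ≈ -0.013699)
h = -37111811/40011154 (h = -1*(-1/73)/(-358) + 1420/(-1531) = (1/73)*(-1/358) + 1420*(-1/1531) = -1/26134 - 1420/1531 = -37111811/40011154 ≈ -0.92754)
1058 - h = 1058 - 1*(-37111811/40011154) = 1058 + 37111811/40011154 = 42368912743/40011154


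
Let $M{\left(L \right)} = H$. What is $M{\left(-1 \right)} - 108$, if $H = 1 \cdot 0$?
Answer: $-108$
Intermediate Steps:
$H = 0$
$M{\left(L \right)} = 0$
$M{\left(-1 \right)} - 108 = 0 - 108 = -108$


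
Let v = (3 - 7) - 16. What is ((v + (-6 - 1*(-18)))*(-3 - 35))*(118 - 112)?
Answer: 1824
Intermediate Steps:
v = -20 (v = -4 - 16 = -20)
((v + (-6 - 1*(-18)))*(-3 - 35))*(118 - 112) = ((-20 + (-6 - 1*(-18)))*(-3 - 35))*(118 - 112) = ((-20 + (-6 + 18))*(-38))*6 = ((-20 + 12)*(-38))*6 = -8*(-38)*6 = 304*6 = 1824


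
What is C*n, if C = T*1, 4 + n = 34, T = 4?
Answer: 120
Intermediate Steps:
n = 30 (n = -4 + 34 = 30)
C = 4 (C = 4*1 = 4)
C*n = 4*30 = 120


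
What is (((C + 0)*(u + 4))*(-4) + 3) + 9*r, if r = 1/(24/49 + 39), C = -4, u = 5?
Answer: 31654/215 ≈ 147.23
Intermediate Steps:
r = 49/1935 (r = 1/(24*(1/49) + 39) = 1/(24/49 + 39) = 1/(1935/49) = 49/1935 ≈ 0.025323)
(((C + 0)*(u + 4))*(-4) + 3) + 9*r = (((-4 + 0)*(5 + 4))*(-4) + 3) + 9*(49/1935) = (-4*9*(-4) + 3) + 49/215 = (-36*(-4) + 3) + 49/215 = (144 + 3) + 49/215 = 147 + 49/215 = 31654/215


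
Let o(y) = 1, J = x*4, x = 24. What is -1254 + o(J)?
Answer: -1253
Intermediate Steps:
J = 96 (J = 24*4 = 96)
-1254 + o(J) = -1254 + 1 = -1253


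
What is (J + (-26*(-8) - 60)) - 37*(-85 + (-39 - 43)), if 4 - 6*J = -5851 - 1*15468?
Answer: 59285/6 ≈ 9880.8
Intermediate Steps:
J = 21323/6 (J = 2/3 - (-5851 - 1*15468)/6 = 2/3 - (-5851 - 15468)/6 = 2/3 - 1/6*(-21319) = 2/3 + 21319/6 = 21323/6 ≈ 3553.8)
(J + (-26*(-8) - 60)) - 37*(-85 + (-39 - 43)) = (21323/6 + (-26*(-8) - 60)) - 37*(-85 + (-39 - 43)) = (21323/6 + (208 - 60)) - 37*(-85 - 82) = (21323/6 + 148) - 37*(-167) = 22211/6 + 6179 = 59285/6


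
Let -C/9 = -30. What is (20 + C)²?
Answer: 84100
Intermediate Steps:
C = 270 (C = -9*(-30) = 270)
(20 + C)² = (20 + 270)² = 290² = 84100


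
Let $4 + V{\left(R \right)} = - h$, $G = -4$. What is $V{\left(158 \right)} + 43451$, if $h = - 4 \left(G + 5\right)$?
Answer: $43451$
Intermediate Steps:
$h = -4$ ($h = - 4 \left(-4 + 5\right) = \left(-4\right) 1 = -4$)
$V{\left(R \right)} = 0$ ($V{\left(R \right)} = -4 - -4 = -4 + 4 = 0$)
$V{\left(158 \right)} + 43451 = 0 + 43451 = 43451$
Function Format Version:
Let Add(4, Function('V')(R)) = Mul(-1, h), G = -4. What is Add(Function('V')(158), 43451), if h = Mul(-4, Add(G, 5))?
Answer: 43451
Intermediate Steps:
h = -4 (h = Mul(-4, Add(-4, 5)) = Mul(-4, 1) = -4)
Function('V')(R) = 0 (Function('V')(R) = Add(-4, Mul(-1, -4)) = Add(-4, 4) = 0)
Add(Function('V')(158), 43451) = Add(0, 43451) = 43451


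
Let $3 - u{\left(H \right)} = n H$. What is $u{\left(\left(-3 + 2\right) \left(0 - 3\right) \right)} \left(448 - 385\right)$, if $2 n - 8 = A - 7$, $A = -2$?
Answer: $\frac{567}{2} \approx 283.5$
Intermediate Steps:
$n = - \frac{1}{2}$ ($n = 4 + \frac{-2 - 7}{2} = 4 + \frac{1}{2} \left(-9\right) = 4 - \frac{9}{2} = - \frac{1}{2} \approx -0.5$)
$u{\left(H \right)} = 3 + \frac{H}{2}$ ($u{\left(H \right)} = 3 - - \frac{H}{2} = 3 + \frac{H}{2}$)
$u{\left(\left(-3 + 2\right) \left(0 - 3\right) \right)} \left(448 - 385\right) = \left(3 + \frac{\left(-3 + 2\right) \left(0 - 3\right)}{2}\right) \left(448 - 385\right) = \left(3 + \frac{\left(-1\right) \left(-3\right)}{2}\right) 63 = \left(3 + \frac{1}{2} \cdot 3\right) 63 = \left(3 + \frac{3}{2}\right) 63 = \frac{9}{2} \cdot 63 = \frac{567}{2}$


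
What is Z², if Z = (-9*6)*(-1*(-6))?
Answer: 104976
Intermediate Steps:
Z = -324 (Z = -54*6 = -324)
Z² = (-324)² = 104976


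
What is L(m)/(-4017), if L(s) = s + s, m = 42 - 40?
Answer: -4/4017 ≈ -0.00099577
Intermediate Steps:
m = 2
L(s) = 2*s
L(m)/(-4017) = (2*2)/(-4017) = 4*(-1/4017) = -4/4017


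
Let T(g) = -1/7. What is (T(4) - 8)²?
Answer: 3249/49 ≈ 66.306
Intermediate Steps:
T(g) = -⅐ (T(g) = -1*⅐ = -⅐)
(T(4) - 8)² = (-⅐ - 8)² = (-57/7)² = 3249/49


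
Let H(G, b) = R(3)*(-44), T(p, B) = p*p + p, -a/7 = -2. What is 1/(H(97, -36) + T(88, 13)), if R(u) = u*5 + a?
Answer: 1/6556 ≈ 0.00015253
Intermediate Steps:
a = 14 (a = -7*(-2) = 14)
R(u) = 14 + 5*u (R(u) = u*5 + 14 = 5*u + 14 = 14 + 5*u)
T(p, B) = p + p² (T(p, B) = p² + p = p + p²)
H(G, b) = -1276 (H(G, b) = (14 + 5*3)*(-44) = (14 + 15)*(-44) = 29*(-44) = -1276)
1/(H(97, -36) + T(88, 13)) = 1/(-1276 + 88*(1 + 88)) = 1/(-1276 + 88*89) = 1/(-1276 + 7832) = 1/6556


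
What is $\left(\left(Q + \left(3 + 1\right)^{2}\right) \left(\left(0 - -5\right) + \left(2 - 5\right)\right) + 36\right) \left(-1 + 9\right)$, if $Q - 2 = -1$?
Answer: $560$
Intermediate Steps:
$Q = 1$ ($Q = 2 - 1 = 1$)
$\left(\left(Q + \left(3 + 1\right)^{2}\right) \left(\left(0 - -5\right) + \left(2 - 5\right)\right) + 36\right) \left(-1 + 9\right) = \left(\left(1 + \left(3 + 1\right)^{2}\right) \left(\left(0 - -5\right) + \left(2 - 5\right)\right) + 36\right) \left(-1 + 9\right) = \left(\left(1 + 4^{2}\right) \left(\left(0 + 5\right) + \left(2 - 5\right)\right) + 36\right) 8 = \left(\left(1 + 16\right) \left(5 - 3\right) + 36\right) 8 = \left(17 \cdot 2 + 36\right) 8 = \left(34 + 36\right) 8 = 70 \cdot 8 = 560$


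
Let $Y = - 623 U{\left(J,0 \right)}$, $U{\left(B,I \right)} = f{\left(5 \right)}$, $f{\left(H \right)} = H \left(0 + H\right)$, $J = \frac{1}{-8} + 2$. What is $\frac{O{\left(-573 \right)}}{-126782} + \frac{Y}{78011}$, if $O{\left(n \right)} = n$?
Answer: $- \frac{1929929347}{9890390602} \approx -0.19513$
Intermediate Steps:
$J = \frac{15}{8}$ ($J = - \frac{1}{8} + 2 = \frac{15}{8} \approx 1.875$)
$f{\left(H \right)} = H^{2}$ ($f{\left(H \right)} = H H = H^{2}$)
$U{\left(B,I \right)} = 25$ ($U{\left(B,I \right)} = 5^{2} = 25$)
$Y = -15575$ ($Y = \left(-623\right) 25 = -15575$)
$\frac{O{\left(-573 \right)}}{-126782} + \frac{Y}{78011} = - \frac{573}{-126782} - \frac{15575}{78011} = \left(-573\right) \left(- \frac{1}{126782}\right) - \frac{15575}{78011} = \frac{573}{126782} - \frac{15575}{78011} = - \frac{1929929347}{9890390602}$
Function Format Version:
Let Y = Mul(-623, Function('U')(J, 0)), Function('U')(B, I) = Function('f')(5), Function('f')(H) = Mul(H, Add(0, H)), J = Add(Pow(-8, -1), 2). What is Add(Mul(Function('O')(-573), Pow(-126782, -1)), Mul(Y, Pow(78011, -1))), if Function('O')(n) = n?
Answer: Rational(-1929929347, 9890390602) ≈ -0.19513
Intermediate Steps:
J = Rational(15, 8) (J = Add(Rational(-1, 8), 2) = Rational(15, 8) ≈ 1.8750)
Function('f')(H) = Pow(H, 2) (Function('f')(H) = Mul(H, H) = Pow(H, 2))
Function('U')(B, I) = 25 (Function('U')(B, I) = Pow(5, 2) = 25)
Y = -15575 (Y = Mul(-623, 25) = -15575)
Add(Mul(Function('O')(-573), Pow(-126782, -1)), Mul(Y, Pow(78011, -1))) = Add(Mul(-573, Pow(-126782, -1)), Mul(-15575, Pow(78011, -1))) = Add(Mul(-573, Rational(-1, 126782)), Mul(-15575, Rational(1, 78011))) = Add(Rational(573, 126782), Rational(-15575, 78011)) = Rational(-1929929347, 9890390602)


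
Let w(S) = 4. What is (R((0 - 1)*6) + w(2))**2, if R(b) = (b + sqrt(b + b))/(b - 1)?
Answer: 1144/49 - 136*I*sqrt(3)/49 ≈ 23.347 - 4.8073*I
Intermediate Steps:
R(b) = (b + sqrt(2)*sqrt(b))/(-1 + b) (R(b) = (b + sqrt(2*b))/(-1 + b) = (b + sqrt(2)*sqrt(b))/(-1 + b))
(R((0 - 1)*6) + w(2))**2 = (((0 - 1)*6 + sqrt(2)*sqrt((0 - 1)*6))/(-1 + (0 - 1)*6) + 4)**2 = ((-1*6 + sqrt(2)*sqrt(-1*6))/(-1 - 1*6) + 4)**2 = ((-6 + sqrt(2)*sqrt(-6))/(-1 - 6) + 4)**2 = ((-6 + sqrt(2)*(I*sqrt(6)))/(-7) + 4)**2 = (-(-6 + 2*I*sqrt(3))/7 + 4)**2 = ((6/7 - 2*I*sqrt(3)/7) + 4)**2 = (34/7 - 2*I*sqrt(3)/7)**2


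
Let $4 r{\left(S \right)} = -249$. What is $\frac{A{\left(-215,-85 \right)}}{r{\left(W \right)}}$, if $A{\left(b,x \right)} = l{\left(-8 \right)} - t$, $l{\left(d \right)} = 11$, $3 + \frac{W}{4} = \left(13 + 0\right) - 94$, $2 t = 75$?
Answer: $\frac{106}{249} \approx 0.4257$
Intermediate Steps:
$t = \frac{75}{2}$ ($t = \frac{1}{2} \cdot 75 = \frac{75}{2} \approx 37.5$)
$W = -336$ ($W = -12 + 4 \left(\left(13 + 0\right) - 94\right) = -12 + 4 \left(13 - 94\right) = -12 + 4 \left(-81\right) = -12 - 324 = -336$)
$A{\left(b,x \right)} = - \frac{53}{2}$ ($A{\left(b,x \right)} = 11 - \frac{75}{2} = - \frac{53}{2}$)
$r{\left(S \right)} = - \frac{249}{4}$ ($r{\left(S \right)} = \frac{1}{4} \left(-249\right) = - \frac{249}{4}$)
$\frac{A{\left(-215,-85 \right)}}{r{\left(W \right)}} = - \frac{53}{2 \left(- \frac{249}{4}\right)} = \left(- \frac{53}{2}\right) \left(- \frac{4}{249}\right) = \frac{106}{249}$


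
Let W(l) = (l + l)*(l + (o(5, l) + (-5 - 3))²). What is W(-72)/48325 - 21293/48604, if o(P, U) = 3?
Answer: -700032353/2348788300 ≈ -0.29804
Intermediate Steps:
W(l) = 2*l*(25 + l) (W(l) = (l + l)*(l + (3 + (-5 - 3))²) = (2*l)*(l + (3 - 8)²) = (2*l)*(l + (-5)²) = (2*l)*(l + 25) = (2*l)*(25 + l) = 2*l*(25 + l))
W(-72)/48325 - 21293/48604 = (2*(-72)*(25 - 72))/48325 - 21293/48604 = (2*(-72)*(-47))*(1/48325) - 21293*1/48604 = 6768*(1/48325) - 21293/48604 = 6768/48325 - 21293/48604 = -700032353/2348788300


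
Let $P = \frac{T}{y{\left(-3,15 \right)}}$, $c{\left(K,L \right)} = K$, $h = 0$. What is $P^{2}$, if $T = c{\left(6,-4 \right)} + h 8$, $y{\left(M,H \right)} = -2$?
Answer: $9$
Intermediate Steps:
$T = 6$ ($T = 6 + 0 \cdot 8 = 6 + 0 = 6$)
$P = -3$ ($P = \frac{6}{-2} = 6 \left(- \frac{1}{2}\right) = -3$)
$P^{2} = \left(-3\right)^{2} = 9$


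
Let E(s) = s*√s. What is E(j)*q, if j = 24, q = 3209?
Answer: 154032*√6 ≈ 3.7730e+5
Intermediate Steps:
E(s) = s^(3/2)
E(j)*q = 24^(3/2)*3209 = (48*√6)*3209 = 154032*√6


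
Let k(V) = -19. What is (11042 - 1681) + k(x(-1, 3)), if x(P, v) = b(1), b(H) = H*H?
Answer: 9342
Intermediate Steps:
b(H) = H**2
x(P, v) = 1 (x(P, v) = 1**2 = 1)
(11042 - 1681) + k(x(-1, 3)) = (11042 - 1681) - 19 = 9361 - 19 = 9342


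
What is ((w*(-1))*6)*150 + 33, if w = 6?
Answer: -5367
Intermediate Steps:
((w*(-1))*6)*150 + 33 = ((6*(-1))*6)*150 + 33 = -6*6*150 + 33 = -36*150 + 33 = -5400 + 33 = -5367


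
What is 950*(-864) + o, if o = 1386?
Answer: -819414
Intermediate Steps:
950*(-864) + o = 950*(-864) + 1386 = -820800 + 1386 = -819414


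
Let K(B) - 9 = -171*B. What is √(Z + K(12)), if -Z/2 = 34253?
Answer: I*√70549 ≈ 265.61*I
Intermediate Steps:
K(B) = 9 - 171*B
Z = -68506 (Z = -2*34253 = -68506)
√(Z + K(12)) = √(-68506 + (9 - 171*12)) = √(-68506 + (9 - 2052)) = √(-68506 - 2043) = √(-70549) = I*√70549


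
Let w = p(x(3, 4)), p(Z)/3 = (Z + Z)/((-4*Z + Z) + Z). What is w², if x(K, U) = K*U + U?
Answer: 9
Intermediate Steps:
x(K, U) = U + K*U
p(Z) = -3 (p(Z) = 3*((Z + Z)/((-4*Z + Z) + Z)) = 3*((2*Z)/(-3*Z + Z)) = 3*((2*Z)/((-2*Z))) = 3*((2*Z)*(-1/(2*Z))) = 3*(-1) = -3)
w = -3
w² = (-3)² = 9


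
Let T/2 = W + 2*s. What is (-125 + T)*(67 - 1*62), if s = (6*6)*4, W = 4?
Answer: 2295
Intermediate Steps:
s = 144 (s = 36*4 = 144)
T = 584 (T = 2*(4 + 2*144) = 2*(4 + 288) = 2*292 = 584)
(-125 + T)*(67 - 1*62) = (-125 + 584)*(67 - 1*62) = 459*(67 - 62) = 459*5 = 2295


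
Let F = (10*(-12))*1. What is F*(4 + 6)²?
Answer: -12000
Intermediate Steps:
F = -120 (F = -120*1 = -120)
F*(4 + 6)² = -120*(4 + 6)² = -120*10² = -120*100 = -12000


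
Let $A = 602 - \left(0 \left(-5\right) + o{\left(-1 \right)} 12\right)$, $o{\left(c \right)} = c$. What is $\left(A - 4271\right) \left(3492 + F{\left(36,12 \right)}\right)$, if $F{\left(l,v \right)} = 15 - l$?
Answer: $-12693447$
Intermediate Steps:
$A = 614$ ($A = 602 - \left(0 \left(-5\right) - 12\right) = 602 - \left(0 - 12\right) = 602 - -12 = 602 + 12 = 614$)
$\left(A - 4271\right) \left(3492 + F{\left(36,12 \right)}\right) = \left(614 - 4271\right) \left(3492 + \left(15 - 36\right)\right) = - 3657 \left(3492 + \left(15 - 36\right)\right) = - 3657 \left(3492 - 21\right) = \left(-3657\right) 3471 = -12693447$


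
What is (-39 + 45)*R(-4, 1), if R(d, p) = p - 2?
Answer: -6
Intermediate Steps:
R(d, p) = -2 + p
(-39 + 45)*R(-4, 1) = (-39 + 45)*(-2 + 1) = 6*(-1) = -6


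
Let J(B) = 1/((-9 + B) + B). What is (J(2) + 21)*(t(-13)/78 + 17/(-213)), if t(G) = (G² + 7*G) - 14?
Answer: 16408/1065 ≈ 15.407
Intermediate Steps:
t(G) = -14 + G² + 7*G
J(B) = 1/(-9 + 2*B)
(J(2) + 21)*(t(-13)/78 + 17/(-213)) = (1/(-9 + 2*2) + 21)*((-14 + (-13)² + 7*(-13))/78 + 17/(-213)) = (1/(-9 + 4) + 21)*((-14 + 169 - 91)*(1/78) + 17*(-1/213)) = (1/(-5) + 21)*(64*(1/78) - 17/213) = (-⅕ + 21)*(32/39 - 17/213) = (104/5)*(2051/2769) = 16408/1065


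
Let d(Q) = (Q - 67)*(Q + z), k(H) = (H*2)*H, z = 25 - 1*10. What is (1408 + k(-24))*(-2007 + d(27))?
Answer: -9438720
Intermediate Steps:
z = 15 (z = 25 - 10 = 15)
k(H) = 2*H² (k(H) = (2*H)*H = 2*H²)
d(Q) = (-67 + Q)*(15 + Q) (d(Q) = (Q - 67)*(Q + 15) = (-67 + Q)*(15 + Q))
(1408 + k(-24))*(-2007 + d(27)) = (1408 + 2*(-24)²)*(-2007 + (-1005 + 27² - 52*27)) = (1408 + 2*576)*(-2007 + (-1005 + 729 - 1404)) = (1408 + 1152)*(-2007 - 1680) = 2560*(-3687) = -9438720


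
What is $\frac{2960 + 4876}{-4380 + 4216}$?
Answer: $- \frac{1959}{41} \approx -47.781$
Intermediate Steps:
$\frac{2960 + 4876}{-4380 + 4216} = \frac{7836}{-164} = 7836 \left(- \frac{1}{164}\right) = - \frac{1959}{41}$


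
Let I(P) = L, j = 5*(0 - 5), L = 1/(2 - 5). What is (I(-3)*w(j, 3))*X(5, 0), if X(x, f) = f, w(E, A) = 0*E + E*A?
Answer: 0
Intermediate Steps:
L = -⅓ (L = 1/(-3) = -⅓ ≈ -0.33333)
j = -25 (j = 5*(-5) = -25)
w(E, A) = A*E (w(E, A) = 0 + A*E = A*E)
I(P) = -⅓
(I(-3)*w(j, 3))*X(5, 0) = -(-25)*0 = -⅓*(-75)*0 = 25*0 = 0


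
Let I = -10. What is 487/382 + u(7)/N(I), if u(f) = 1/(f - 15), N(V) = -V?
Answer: 19289/15280 ≈ 1.2624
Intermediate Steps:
u(f) = 1/(-15 + f)
487/382 + u(7)/N(I) = 487/382 + 1/((-15 + 7)*((-1*(-10)))) = 487*(1/382) + 1/(-8*10) = 487/382 - ⅛*⅒ = 487/382 - 1/80 = 19289/15280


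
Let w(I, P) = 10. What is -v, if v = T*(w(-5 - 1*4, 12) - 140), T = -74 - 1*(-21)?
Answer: -6890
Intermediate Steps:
T = -53 (T = -74 + 21 = -53)
v = 6890 (v = -53*(10 - 140) = -53*(-130) = 6890)
-v = -1*6890 = -6890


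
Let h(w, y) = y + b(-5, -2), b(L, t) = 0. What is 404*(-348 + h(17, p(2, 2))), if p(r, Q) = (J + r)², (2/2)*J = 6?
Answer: -114736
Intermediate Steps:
J = 6
p(r, Q) = (6 + r)²
h(w, y) = y (h(w, y) = y + 0 = y)
404*(-348 + h(17, p(2, 2))) = 404*(-348 + (6 + 2)²) = 404*(-348 + 8²) = 404*(-348 + 64) = 404*(-284) = -114736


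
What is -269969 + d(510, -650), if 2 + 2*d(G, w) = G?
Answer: -269715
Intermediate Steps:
d(G, w) = -1 + G/2
-269969 + d(510, -650) = -269969 + (-1 + (1/2)*510) = -269969 + (-1 + 255) = -269969 + 254 = -269715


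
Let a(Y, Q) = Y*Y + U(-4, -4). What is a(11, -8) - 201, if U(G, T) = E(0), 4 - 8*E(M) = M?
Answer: -159/2 ≈ -79.500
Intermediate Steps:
E(M) = 1/2 - M/8
U(G, T) = 1/2 (U(G, T) = 1/2 - 1/8*0 = 1/2 + 0 = 1/2)
a(Y, Q) = 1/2 + Y**2 (a(Y, Q) = Y*Y + 1/2 = Y**2 + 1/2 = 1/2 + Y**2)
a(11, -8) - 201 = (1/2 + 11**2) - 201 = (1/2 + 121) - 201 = 243/2 - 201 = -159/2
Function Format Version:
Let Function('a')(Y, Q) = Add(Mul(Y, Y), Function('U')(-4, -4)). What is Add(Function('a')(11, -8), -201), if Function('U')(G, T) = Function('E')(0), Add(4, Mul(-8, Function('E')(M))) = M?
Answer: Rational(-159, 2) ≈ -79.500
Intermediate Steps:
Function('E')(M) = Add(Rational(1, 2), Mul(Rational(-1, 8), M))
Function('U')(G, T) = Rational(1, 2) (Function('U')(G, T) = Add(Rational(1, 2), Mul(Rational(-1, 8), 0)) = Add(Rational(1, 2), 0) = Rational(1, 2))
Function('a')(Y, Q) = Add(Rational(1, 2), Pow(Y, 2)) (Function('a')(Y, Q) = Add(Mul(Y, Y), Rational(1, 2)) = Add(Pow(Y, 2), Rational(1, 2)) = Add(Rational(1, 2), Pow(Y, 2)))
Add(Function('a')(11, -8), -201) = Add(Add(Rational(1, 2), Pow(11, 2)), -201) = Add(Add(Rational(1, 2), 121), -201) = Add(Rational(243, 2), -201) = Rational(-159, 2)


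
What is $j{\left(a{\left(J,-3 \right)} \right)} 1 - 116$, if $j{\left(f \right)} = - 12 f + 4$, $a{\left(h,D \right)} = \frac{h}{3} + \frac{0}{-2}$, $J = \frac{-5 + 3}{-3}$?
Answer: $- \frac{344}{3} \approx -114.67$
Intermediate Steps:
$J = \frac{2}{3}$ ($J = \left(-2\right) \left(- \frac{1}{3}\right) = \frac{2}{3} \approx 0.66667$)
$a{\left(h,D \right)} = \frac{h}{3}$ ($a{\left(h,D \right)} = h \frac{1}{3} + 0 \left(- \frac{1}{2}\right) = \frac{h}{3} + 0 = \frac{h}{3}$)
$j{\left(f \right)} = 4 - 12 f$
$j{\left(a{\left(J,-3 \right)} \right)} 1 - 116 = \left(4 - 12 \cdot \frac{1}{3} \cdot \frac{2}{3}\right) 1 - 116 = \left(4 - \frac{8}{3}\right) 1 - 116 = \frac{4}{3} \cdot 1 - 116 = \frac{4}{3} - 116 = - \frac{344}{3}$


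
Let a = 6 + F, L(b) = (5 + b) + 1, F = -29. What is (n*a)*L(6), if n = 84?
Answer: -23184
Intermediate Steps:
L(b) = 6 + b
a = -23 (a = 6 - 29 = -23)
(n*a)*L(6) = (84*(-23))*(6 + 6) = -1932*12 = -23184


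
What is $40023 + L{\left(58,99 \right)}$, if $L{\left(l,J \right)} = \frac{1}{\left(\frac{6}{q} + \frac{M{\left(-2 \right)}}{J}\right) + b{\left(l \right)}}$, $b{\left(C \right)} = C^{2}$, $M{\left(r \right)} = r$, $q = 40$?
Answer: $\frac{266592284451}{6660977} \approx 40023.0$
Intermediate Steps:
$L{\left(l,J \right)} = \frac{1}{\frac{3}{20} + l^{2} - \frac{2}{J}}$ ($L{\left(l,J \right)} = \frac{1}{\left(\frac{6}{40} - \frac{2}{J}\right) + l^{2}} = \frac{1}{\left(6 \cdot \frac{1}{40} - \frac{2}{J}\right) + l^{2}} = \frac{1}{\left(\frac{3}{20} - \frac{2}{J}\right) + l^{2}} = \frac{1}{\frac{3}{20} + l^{2} - \frac{2}{J}}$)
$40023 + L{\left(58,99 \right)} = 40023 + 20 \cdot 99 \frac{1}{-40 + 3 \cdot 99 + 20 \cdot 99 \cdot 58^{2}} = 40023 + 20 \cdot 99 \frac{1}{-40 + 297 + 20 \cdot 99 \cdot 3364} = 40023 + 20 \cdot 99 \frac{1}{-40 + 297 + 6660720} = 40023 + 20 \cdot 99 \cdot \frac{1}{6660977} = 40023 + \frac{1980}{6660977} = \frac{266592284451}{6660977}$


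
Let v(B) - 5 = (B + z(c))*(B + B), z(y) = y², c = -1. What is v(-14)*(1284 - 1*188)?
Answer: 404424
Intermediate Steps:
v(B) = 5 + 2*B*(1 + B) (v(B) = 5 + (B + (-1)²)*(B + B) = 5 + (B + 1)*(2*B) = 5 + (1 + B)*(2*B) = 5 + 2*B*(1 + B))
v(-14)*(1284 - 1*188) = (5 + 2*(-14) + 2*(-14)²)*(1284 - 1*188) = (5 - 28 + 2*196)*(1284 - 188) = (5 - 28 + 392)*1096 = 369*1096 = 404424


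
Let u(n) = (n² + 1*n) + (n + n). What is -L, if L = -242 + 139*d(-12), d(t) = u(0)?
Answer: 242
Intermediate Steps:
u(n) = n² + 3*n (u(n) = (n² + n) + 2*n = (n + n²) + 2*n = n² + 3*n)
d(t) = 0 (d(t) = 0*(3 + 0) = 0*3 = 0)
L = -242 (L = -242 + 139*0 = -242 + 0 = -242)
-L = -1*(-242) = 242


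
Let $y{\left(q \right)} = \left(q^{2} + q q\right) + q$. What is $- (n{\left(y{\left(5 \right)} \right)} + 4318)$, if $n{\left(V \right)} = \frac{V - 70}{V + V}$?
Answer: $- \frac{94993}{22} \approx -4317.9$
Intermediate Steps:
$y{\left(q \right)} = q + 2 q^{2}$ ($y{\left(q \right)} = \left(q^{2} + q^{2}\right) + q = 2 q^{2} + q = q + 2 q^{2}$)
$n{\left(V \right)} = \frac{-70 + V}{2 V}$
$- (n{\left(y{\left(5 \right)} \right)} + 4318) = - (\frac{-70 + 5 \left(1 + 2 \cdot 5\right)}{2 \cdot 5 \left(1 + 2 \cdot 5\right)} + 4318) = - (\frac{-70 + 5 \left(1 + 10\right)}{2 \cdot 5 \left(1 + 10\right)} + 4318) = - (\frac{-70 + 5 \cdot 11}{2 \cdot 5 \cdot 11} + 4318) = - (\frac{-70 + 55}{2 \cdot 55} + 4318) = - (\frac{1}{2} \cdot \frac{1}{55} \left(-15\right) + 4318) = - (- \frac{3}{22} + 4318) = \left(-1\right) \frac{94993}{22} = - \frac{94993}{22}$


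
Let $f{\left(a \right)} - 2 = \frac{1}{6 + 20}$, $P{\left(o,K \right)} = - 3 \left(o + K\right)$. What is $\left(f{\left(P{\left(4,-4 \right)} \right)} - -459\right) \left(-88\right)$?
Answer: $- \frac{527428}{13} \approx -40571.0$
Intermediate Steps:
$P{\left(o,K \right)} = - 3 K - 3 o$ ($P{\left(o,K \right)} = - 3 \left(K + o\right) = - 3 K - 3 o$)
$f{\left(a \right)} = \frac{53}{26}$ ($f{\left(a \right)} = 2 + \frac{1}{6 + 20} = 2 + \frac{1}{26} = \frac{53}{26}$)
$\left(f{\left(P{\left(4,-4 \right)} \right)} - -459\right) \left(-88\right) = \left(\frac{53}{26} - -459\right) \left(-88\right) = \left(\frac{53}{26} + 459\right) \left(-88\right) = \frac{11987}{26} \left(-88\right) = - \frac{527428}{13}$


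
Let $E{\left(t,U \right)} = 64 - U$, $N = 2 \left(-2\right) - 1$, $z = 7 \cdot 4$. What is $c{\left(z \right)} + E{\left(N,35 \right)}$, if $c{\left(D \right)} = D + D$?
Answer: $85$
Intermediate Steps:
$z = 28$
$N = -5$ ($N = -4 - 1 = -5$)
$c{\left(D \right)} = 2 D$
$c{\left(z \right)} + E{\left(N,35 \right)} = 2 \cdot 28 + \left(64 - 35\right) = 56 + \left(64 - 35\right) = 56 + 29 = 85$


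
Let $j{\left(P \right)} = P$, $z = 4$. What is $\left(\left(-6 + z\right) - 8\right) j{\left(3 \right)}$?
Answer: $-30$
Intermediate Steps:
$\left(\left(-6 + z\right) - 8\right) j{\left(3 \right)} = \left(\left(-6 + 4\right) - 8\right) 3 = \left(-2 - 8\right) 3 = \left(-10\right) 3 = -30$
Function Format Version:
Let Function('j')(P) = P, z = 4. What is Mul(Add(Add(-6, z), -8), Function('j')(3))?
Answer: -30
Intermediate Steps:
Mul(Add(Add(-6, z), -8), Function('j')(3)) = Mul(Add(Add(-6, 4), -8), 3) = Mul(Add(-2, -8), 3) = Mul(-10, 3) = -30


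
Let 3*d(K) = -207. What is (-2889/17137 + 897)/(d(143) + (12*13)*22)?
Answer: 5123000/19210577 ≈ 0.26668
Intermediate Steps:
d(K) = -69 (d(K) = (1/3)*(-207) = -69)
(-2889/17137 + 897)/(d(143) + (12*13)*22) = (-2889/17137 + 897)/(-69 + (12*13)*22) = (-2889*1/17137 + 897)/(-69 + 156*22) = (-2889/17137 + 897)/(-69 + 3432) = (15369000/17137)/3363 = (15369000/17137)*(1/3363) = 5123000/19210577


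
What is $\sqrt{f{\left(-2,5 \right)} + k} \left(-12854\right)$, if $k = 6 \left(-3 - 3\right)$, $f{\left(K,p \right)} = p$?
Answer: $- 12854 i \sqrt{31} \approx - 71568.0 i$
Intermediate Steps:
$k = -36$ ($k = 6 \left(-6\right) = -36$)
$\sqrt{f{\left(-2,5 \right)} + k} \left(-12854\right) = \sqrt{5 - 36} \left(-12854\right) = \sqrt{-31} \left(-12854\right) = i \sqrt{31} \left(-12854\right) = - 12854 i \sqrt{31}$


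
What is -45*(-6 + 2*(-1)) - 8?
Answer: 352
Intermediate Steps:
-45*(-6 + 2*(-1)) - 8 = -45*(-6 - 2) - 8 = -45*(-8) - 8 = 360 - 8 = 352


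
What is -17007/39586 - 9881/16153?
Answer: -665863337/639432658 ≈ -1.0413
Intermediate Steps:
-17007/39586 - 9881/16153 = -665863337/639432658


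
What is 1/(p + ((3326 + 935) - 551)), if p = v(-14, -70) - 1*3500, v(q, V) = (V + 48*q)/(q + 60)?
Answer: 23/4459 ≈ 0.0051581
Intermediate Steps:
v(q, V) = (V + 48*q)/(60 + q)
p = -80871/23 (p = (-70 + 48*(-14))/(60 - 14) - 1*3500 = (-70 - 672)/46 - 3500 = (1/46)*(-742) - 3500 = -371/23 - 3500 = -80871/23 ≈ -3516.1)
1/(p + ((3326 + 935) - 551)) = 1/(-80871/23 + ((3326 + 935) - 551)) = 1/(-80871/23 + (4261 - 551)) = 1/(-80871/23 + 3710) = 1/(4459/23) = 23/4459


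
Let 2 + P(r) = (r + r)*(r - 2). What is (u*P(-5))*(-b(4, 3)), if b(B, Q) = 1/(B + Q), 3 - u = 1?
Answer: -136/7 ≈ -19.429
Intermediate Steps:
u = 2 (u = 3 - 1*1 = 3 - 1 = 2)
P(r) = -2 + 2*r*(-2 + r) (P(r) = -2 + (r + r)*(r - 2) = -2 + (2*r)*(-2 + r) = -2 + 2*r*(-2 + r))
(u*P(-5))*(-b(4, 3)) = (2*(-2 - 4*(-5) + 2*(-5)**2))*(-1/(4 + 3)) = (2*(-2 + 20 + 2*25))*(-1/7) = (2*(-2 + 20 + 50))*(-1*1/7) = (2*68)*(-1/7) = 136*(-1/7) = -136/7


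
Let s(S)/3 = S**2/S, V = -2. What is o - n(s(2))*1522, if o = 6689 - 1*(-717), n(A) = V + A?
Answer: 1318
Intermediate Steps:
s(S) = 3*S (s(S) = 3*(S**2/S) = 3*S)
n(A) = -2 + A
o = 7406 (o = 6689 + 717 = 7406)
o - n(s(2))*1522 = 7406 - (-2 + 3*2)*1522 = 7406 - (-2 + 6)*1522 = 7406 - 4*1522 = 7406 - 1*6088 = 7406 - 6088 = 1318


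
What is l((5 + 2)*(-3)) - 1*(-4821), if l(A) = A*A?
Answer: 5262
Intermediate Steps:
l(A) = A**2
l((5 + 2)*(-3)) - 1*(-4821) = ((5 + 2)*(-3))**2 - 1*(-4821) = (7*(-3))**2 + 4821 = (-21)**2 + 4821 = 441 + 4821 = 5262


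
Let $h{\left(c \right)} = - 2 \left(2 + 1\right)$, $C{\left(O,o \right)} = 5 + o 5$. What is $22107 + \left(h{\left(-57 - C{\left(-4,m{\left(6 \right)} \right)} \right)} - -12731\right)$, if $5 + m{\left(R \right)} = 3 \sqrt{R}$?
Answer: $34832$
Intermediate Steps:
$m{\left(R \right)} = -5 + 3 \sqrt{R}$
$C{\left(O,o \right)} = 5 + 5 o$
$h{\left(c \right)} = -6$ ($h{\left(c \right)} = \left(-2\right) 3 = -6$)
$22107 + \left(h{\left(-57 - C{\left(-4,m{\left(6 \right)} \right)} \right)} - -12731\right) = 22107 - -12725 = 22107 + \left(-6 + 12731\right) = 22107 + 12725 = 34832$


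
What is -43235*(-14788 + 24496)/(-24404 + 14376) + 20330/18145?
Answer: 20042423393/478837 ≈ 41856.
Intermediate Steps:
-43235*(-14788 + 24496)/(-24404 + 14376) + 20330/18145 = -43235/((-10028/9708)) + 20330*(1/18145) = -43235/((-10028*1/9708)) + 214/191 = -43235/(-2507/2427) + 214/191 = -43235*(-2427/2507) + 214/191 = 104931345/2507 + 214/191 = 20042423393/478837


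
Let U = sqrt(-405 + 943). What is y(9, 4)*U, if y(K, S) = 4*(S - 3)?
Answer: 4*sqrt(538) ≈ 92.779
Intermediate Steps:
y(K, S) = -12 + 4*S (y(K, S) = 4*(-3 + S) = -12 + 4*S)
U = sqrt(538) ≈ 23.195
y(9, 4)*U = (-12 + 4*4)*sqrt(538) = (-12 + 16)*sqrt(538) = 4*sqrt(538)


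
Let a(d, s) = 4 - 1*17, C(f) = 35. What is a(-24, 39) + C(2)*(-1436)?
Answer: -50273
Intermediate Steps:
a(d, s) = -13 (a(d, s) = 4 - 17 = -13)
a(-24, 39) + C(2)*(-1436) = -13 + 35*(-1436) = -13 - 50260 = -50273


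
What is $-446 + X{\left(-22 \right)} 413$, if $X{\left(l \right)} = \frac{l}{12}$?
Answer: $- \frac{7219}{6} \approx -1203.2$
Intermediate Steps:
$X{\left(l \right)} = \frac{l}{12}$ ($X{\left(l \right)} = l \frac{1}{12} = \frac{l}{12}$)
$-446 + X{\left(-22 \right)} 413 = -446 + \frac{1}{12} \left(-22\right) 413 = -446 - \frac{4543}{6} = - \frac{7219}{6}$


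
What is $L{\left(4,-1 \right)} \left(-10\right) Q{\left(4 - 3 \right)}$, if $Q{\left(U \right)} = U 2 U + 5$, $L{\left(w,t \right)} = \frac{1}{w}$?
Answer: $- \frac{35}{2} \approx -17.5$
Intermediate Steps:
$Q{\left(U \right)} = 5 + 2 U^{2}$ ($Q{\left(U \right)} = 2 U U + 5 = 2 U^{2} + 5 = 5 + 2 U^{2}$)
$L{\left(4,-1 \right)} \left(-10\right) Q{\left(4 - 3 \right)} = \frac{1}{4} \left(-10\right) \left(5 + 2 \left(4 - 3\right)^{2}\right) = \frac{1}{4} \left(-10\right) \left(5 + 2 \cdot 1^{2}\right) = - \frac{5 \left(5 + 2 \cdot 1\right)}{2} = - \frac{5 \left(5 + 2\right)}{2} = \left(- \frac{5}{2}\right) 7 = - \frac{35}{2}$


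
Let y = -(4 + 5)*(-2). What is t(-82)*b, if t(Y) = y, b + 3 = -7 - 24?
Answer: -612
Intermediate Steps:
b = -34 (b = -3 + (-7 - 24) = -3 - 31 = -34)
y = 18 (y = -9*(-2) = -1*(-18) = 18)
t(Y) = 18
t(-82)*b = 18*(-34) = -612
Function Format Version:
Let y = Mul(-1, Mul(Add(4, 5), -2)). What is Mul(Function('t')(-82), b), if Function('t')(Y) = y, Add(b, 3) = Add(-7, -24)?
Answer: -612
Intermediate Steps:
b = -34 (b = Add(-3, Add(-7, -24)) = Add(-3, -31) = -34)
y = 18 (y = Mul(-1, Mul(9, -2)) = Mul(-1, -18) = 18)
Function('t')(Y) = 18
Mul(Function('t')(-82), b) = Mul(18, -34) = -612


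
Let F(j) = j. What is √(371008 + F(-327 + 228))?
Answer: √370909 ≈ 609.02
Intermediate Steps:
√(371008 + F(-327 + 228)) = √(371008 + (-327 + 228)) = √(371008 - 99) = √370909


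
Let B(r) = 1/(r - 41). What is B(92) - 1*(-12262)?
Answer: 625363/51 ≈ 12262.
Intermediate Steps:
B(r) = 1/(-41 + r)
B(92) - 1*(-12262) = 1/(-41 + 92) - 1*(-12262) = 1/51 + 12262 = 625363/51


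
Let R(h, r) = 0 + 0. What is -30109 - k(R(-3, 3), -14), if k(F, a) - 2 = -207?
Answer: -29904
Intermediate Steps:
R(h, r) = 0
k(F, a) = -205 (k(F, a) = 2 - 207 = -205)
-30109 - k(R(-3, 3), -14) = -30109 - 1*(-205) = -30109 + 205 = -29904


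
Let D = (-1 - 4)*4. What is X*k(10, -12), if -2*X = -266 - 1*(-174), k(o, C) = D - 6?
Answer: -1196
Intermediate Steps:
D = -20 (D = -5*4 = -20)
k(o, C) = -26 (k(o, C) = -20 - 6 = -26)
X = 46 (X = -(-266 - 1*(-174))/2 = -(-266 + 174)/2 = -½*(-92) = 46)
X*k(10, -12) = 46*(-26) = -1196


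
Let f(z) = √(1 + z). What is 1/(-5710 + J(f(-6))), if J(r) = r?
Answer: -1142/6520821 - I*√5/32604105 ≈ -0.00017513 - 6.8582e-8*I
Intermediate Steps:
1/(-5710 + J(f(-6))) = 1/(-5710 + √(1 - 6)) = 1/(-5710 + √(-5)) = 1/(-5710 + I*√5)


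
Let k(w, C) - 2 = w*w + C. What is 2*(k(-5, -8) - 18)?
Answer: 2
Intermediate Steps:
k(w, C) = 2 + C + w² (k(w, C) = 2 + (w*w + C) = 2 + (w² + C) = 2 + (C + w²) = 2 + C + w²)
2*(k(-5, -8) - 18) = 2*((2 - 8 + (-5)²) - 18) = 2*((2 - 8 + 25) - 18) = 2*(19 - 18) = 2*1 = 2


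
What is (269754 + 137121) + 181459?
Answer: 588334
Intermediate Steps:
(269754 + 137121) + 181459 = 406875 + 181459 = 588334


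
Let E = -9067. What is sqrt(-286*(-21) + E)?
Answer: I*sqrt(3061) ≈ 55.326*I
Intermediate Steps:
sqrt(-286*(-21) + E) = sqrt(-286*(-21) - 9067) = sqrt(6006 - 9067) = sqrt(-3061) = I*sqrt(3061)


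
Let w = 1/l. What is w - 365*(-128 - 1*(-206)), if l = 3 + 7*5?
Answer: -1081859/38 ≈ -28470.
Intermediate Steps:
l = 38 (l = 3 + 35 = 38)
w = 1/38 ≈ 0.026316
w - 365*(-128 - 1*(-206)) = 1/38 - 365*(-128 - 1*(-206)) = 1/38 - 365*(-128 + 206) = 1/38 - 365*78 = 1/38 - 28470 = -1081859/38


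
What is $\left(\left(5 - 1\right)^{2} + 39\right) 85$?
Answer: $4675$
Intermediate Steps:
$\left(\left(5 - 1\right)^{2} + 39\right) 85 = \left(4^{2} + 39\right) 85 = \left(16 + 39\right) 85 = 55 \cdot 85 = 4675$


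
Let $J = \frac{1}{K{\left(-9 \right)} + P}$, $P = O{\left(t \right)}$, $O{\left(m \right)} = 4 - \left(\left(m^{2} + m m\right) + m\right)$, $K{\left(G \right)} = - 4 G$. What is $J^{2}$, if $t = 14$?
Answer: $\frac{1}{133956} \approx 7.4651 \cdot 10^{-6}$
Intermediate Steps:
$O{\left(m \right)} = 4 - m - 2 m^{2}$ ($O{\left(m \right)} = 4 - \left(\left(m^{2} + m^{2}\right) + m\right) = 4 - \left(2 m^{2} + m\right) = 4 - \left(m + 2 m^{2}\right) = 4 - m - 2 m^{2}$)
$P = -402$ ($P = 4 - 14 - 2 \cdot 14^{2} = 4 - 14 - 392 = -402$)
$J = - \frac{1}{366}$ ($J = \frac{1}{\left(-4\right) \left(-9\right) - 402} = \frac{1}{36 - 402} = \frac{1}{-366} = - \frac{1}{366} \approx -0.0027322$)
$J^{2} = \left(- \frac{1}{366}\right)^{2} = \frac{1}{133956}$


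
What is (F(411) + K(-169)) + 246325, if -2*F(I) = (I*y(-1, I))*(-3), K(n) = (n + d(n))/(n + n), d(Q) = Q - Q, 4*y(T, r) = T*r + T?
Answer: 182826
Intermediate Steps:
y(T, r) = T/4 + T*r/4 (y(T, r) = (T*r + T)/4 = (T + T*r)/4 = T/4 + T*r/4)
d(Q) = 0
K(n) = ½ (K(n) = (n + 0)/(n + n) = n/((2*n)) = n*(1/(2*n)) = ½)
F(I) = 3*I*(-¼ - I/4)/2 (F(I) = -I*((¼)*(-1)*(1 + I))*(-3)/2 = -I*(-¼ - I/4)*(-3)/2 = -(-3)*I*(-¼ - I/4)/2 = 3*I*(-¼ - I/4)/2)
(F(411) + K(-169)) + 246325 = (-3/8*411*(1 + 411) + ½) + 246325 = (-3/8*411*412 + ½) + 246325 = (-126999/2 + ½) + 246325 = -63499 + 246325 = 182826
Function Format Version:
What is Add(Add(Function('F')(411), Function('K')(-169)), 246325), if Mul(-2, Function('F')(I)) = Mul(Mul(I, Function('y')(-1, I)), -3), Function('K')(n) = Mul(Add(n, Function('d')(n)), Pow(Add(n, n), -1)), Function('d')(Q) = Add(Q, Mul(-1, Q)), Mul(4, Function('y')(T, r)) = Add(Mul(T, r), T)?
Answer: 182826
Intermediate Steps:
Function('y')(T, r) = Add(Mul(Rational(1, 4), T), Mul(Rational(1, 4), T, r)) (Function('y')(T, r) = Mul(Rational(1, 4), Add(Mul(T, r), T)) = Mul(Rational(1, 4), Add(T, Mul(T, r))) = Add(Mul(Rational(1, 4), T), Mul(Rational(1, 4), T, r)))
Function('d')(Q) = 0
Function('K')(n) = Rational(1, 2) (Function('K')(n) = Mul(Add(n, 0), Pow(Add(n, n), -1)) = Mul(n, Pow(Mul(2, n), -1)) = Mul(n, Mul(Rational(1, 2), Pow(n, -1))) = Rational(1, 2))
Function('F')(I) = Mul(Rational(3, 2), I, Add(Rational(-1, 4), Mul(Rational(-1, 4), I))) (Function('F')(I) = Mul(Rational(-1, 2), Mul(Mul(I, Mul(Rational(1, 4), -1, Add(1, I))), -3)) = Mul(Rational(-1, 2), Mul(Mul(I, Add(Rational(-1, 4), Mul(Rational(-1, 4), I))), -3)) = Mul(Rational(-1, 2), Mul(-3, I, Add(Rational(-1, 4), Mul(Rational(-1, 4), I)))) = Mul(Rational(3, 2), I, Add(Rational(-1, 4), Mul(Rational(-1, 4), I))))
Add(Add(Function('F')(411), Function('K')(-169)), 246325) = Add(Add(Mul(Rational(-3, 8), 411, Add(1, 411)), Rational(1, 2)), 246325) = Add(Add(Mul(Rational(-3, 8), 411, 412), Rational(1, 2)), 246325) = Add(Add(Rational(-126999, 2), Rational(1, 2)), 246325) = Add(-63499, 246325) = 182826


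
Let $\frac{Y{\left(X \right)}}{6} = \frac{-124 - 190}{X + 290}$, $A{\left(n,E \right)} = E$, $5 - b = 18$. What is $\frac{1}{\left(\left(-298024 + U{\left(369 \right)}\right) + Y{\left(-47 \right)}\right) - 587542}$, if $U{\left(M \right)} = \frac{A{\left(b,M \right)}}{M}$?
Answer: $- \frac{81}{71731393} \approx -1.1292 \cdot 10^{-6}$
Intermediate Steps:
$b = -13$ ($b = 5 - 18 = -13$)
$Y{\left(X \right)} = - \frac{1884}{290 + X}$ ($Y{\left(X \right)} = 6 \frac{-124 - 190}{X + 290} = 6 \left(- \frac{314}{290 + X}\right) = - \frac{1884}{290 + X}$)
$U{\left(M \right)} = 1$ ($U{\left(M \right)} = \frac{M}{M} = 1$)
$\frac{1}{\left(\left(-298024 + U{\left(369 \right)}\right) + Y{\left(-47 \right)}\right) - 587542} = \frac{1}{\left(\left(-298024 + 1\right) - \frac{1884}{290 - 47}\right) - 587542} = \frac{1}{\left(-298023 - \frac{1884}{243}\right) - 587542} = \frac{1}{\left(-298023 - \frac{628}{81}\right) - 587542} = \frac{1}{- \frac{24140491}{81} - 587542} = \frac{1}{- \frac{71731393}{81}} = - \frac{81}{71731393}$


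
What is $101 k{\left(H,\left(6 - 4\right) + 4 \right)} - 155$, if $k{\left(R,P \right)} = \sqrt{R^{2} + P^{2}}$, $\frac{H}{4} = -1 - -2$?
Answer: $-155 + 202 \sqrt{13} \approx 573.32$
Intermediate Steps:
$H = 4$ ($H = 4 \left(-1 - -2\right) = 4 \left(-1 + 2\right) = 4 \cdot 1 = 4$)
$k{\left(R,P \right)} = \sqrt{P^{2} + R^{2}}$
$101 k{\left(H,\left(6 - 4\right) + 4 \right)} - 155 = 101 \sqrt{\left(\left(6 - 4\right) + 4\right)^{2} + 4^{2}} - 155 = 101 \sqrt{\left(2 + 4\right)^{2} + 16} - 155 = 101 \sqrt{6^{2} + 16} - 155 = 101 \sqrt{36 + 16} - 155 = 101 \sqrt{52} - 155 = 101 \cdot 2 \sqrt{13} - 155 = 202 \sqrt{13} - 155 = -155 + 202 \sqrt{13}$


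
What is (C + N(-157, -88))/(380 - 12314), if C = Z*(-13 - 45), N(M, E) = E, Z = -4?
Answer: -8/663 ≈ -0.012066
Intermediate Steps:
C = 232 (C = -4*(-13 - 45) = -4*(-58) = 232)
(C + N(-157, -88))/(380 - 12314) = (232 - 88)/(380 - 12314) = 144/(-11934) = 144*(-1/11934) = -8/663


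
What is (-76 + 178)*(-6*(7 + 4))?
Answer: -6732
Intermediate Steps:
(-76 + 178)*(-6*(7 + 4)) = 102*(-6*11) = 102*(-66) = -6732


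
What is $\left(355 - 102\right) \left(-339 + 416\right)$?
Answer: $19481$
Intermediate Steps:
$\left(355 - 102\right) \left(-339 + 416\right) = 253 \cdot 77 = 19481$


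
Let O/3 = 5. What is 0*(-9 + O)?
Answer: 0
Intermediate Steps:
O = 15 (O = 3*5 = 15)
0*(-9 + O) = 0*(-9 + 15) = 0*6 = 0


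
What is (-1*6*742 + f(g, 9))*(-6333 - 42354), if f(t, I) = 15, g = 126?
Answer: 216024219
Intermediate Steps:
(-1*6*742 + f(g, 9))*(-6333 - 42354) = (-1*6*742 + 15)*(-6333 - 42354) = (-6*742 + 15)*(-48687) = (-4452 + 15)*(-48687) = -4437*(-48687) = 216024219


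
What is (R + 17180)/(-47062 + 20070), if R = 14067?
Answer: -31247/26992 ≈ -1.1576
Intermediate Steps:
(R + 17180)/(-47062 + 20070) = (14067 + 17180)/(-47062 + 20070) = 31247/(-26992) = 31247*(-1/26992) = -31247/26992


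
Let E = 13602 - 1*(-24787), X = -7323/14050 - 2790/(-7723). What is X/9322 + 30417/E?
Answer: 30766523858685819/38830971570402700 ≈ 0.79232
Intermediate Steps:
X = -17356029/108508150 (X = -7323*1/14050 - 2790*(-1/7723) = -7323/14050 + 2790/7723 = -17356029/108508150 ≈ -0.15995)
E = 38389 (E = 13602 + 24787 = 38389)
X/9322 + 30417/E = -17356029/108508150/9322 + 30417/38389 = -17356029/108508150*1/9322 + 30417*(1/38389) = -17356029/1011512974300 + 30417/38389 = 30766523858685819/38830971570402700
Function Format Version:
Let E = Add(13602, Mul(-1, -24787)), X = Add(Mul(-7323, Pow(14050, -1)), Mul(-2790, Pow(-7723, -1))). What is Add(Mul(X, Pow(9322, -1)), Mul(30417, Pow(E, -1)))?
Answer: Rational(30766523858685819, 38830971570402700) ≈ 0.79232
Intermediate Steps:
X = Rational(-17356029, 108508150) (X = Add(Mul(-7323, Rational(1, 14050)), Mul(-2790, Rational(-1, 7723))) = Add(Rational(-7323, 14050), Rational(2790, 7723)) = Rational(-17356029, 108508150) ≈ -0.15995)
E = 38389 (E = Add(13602, 24787) = 38389)
Add(Mul(X, Pow(9322, -1)), Mul(30417, Pow(E, -1))) = Add(Mul(Rational(-17356029, 108508150), Pow(9322, -1)), Mul(30417, Pow(38389, -1))) = Add(Mul(Rational(-17356029, 108508150), Rational(1, 9322)), Mul(30417, Rational(1, 38389))) = Add(Rational(-17356029, 1011512974300), Rational(30417, 38389)) = Rational(30766523858685819, 38830971570402700)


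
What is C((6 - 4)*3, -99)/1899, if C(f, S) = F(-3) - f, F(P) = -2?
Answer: -8/1899 ≈ -0.0042127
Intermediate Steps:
C(f, S) = -2 - f
C((6 - 4)*3, -99)/1899 = (-2 - (6 - 4)*3)/1899 = (-2 - 2*3)*(1/1899) = (-2 - 1*6)*(1/1899) = (-2 - 6)*(1/1899) = -8*1/1899 = -8/1899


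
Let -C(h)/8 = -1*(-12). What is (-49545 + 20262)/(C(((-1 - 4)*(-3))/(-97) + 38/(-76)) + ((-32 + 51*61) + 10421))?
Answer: -9761/4468 ≈ -2.1846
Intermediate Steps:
C(h) = -96 (C(h) = -(-8)*(-12) = -8*12 = -96)
(-49545 + 20262)/(C(((-1 - 4)*(-3))/(-97) + 38/(-76)) + ((-32 + 51*61) + 10421)) = (-49545 + 20262)/(-96 + ((-32 + 51*61) + 10421)) = -29283/(-96 + ((-32 + 3111) + 10421)) = -29283/(-96 + (3079 + 10421)) = -29283/(-96 + 13500) = -29283/13404 = -29283*1/13404 = -9761/4468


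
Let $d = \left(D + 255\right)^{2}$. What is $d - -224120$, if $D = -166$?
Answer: $232041$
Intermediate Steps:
$d = 7921$ ($d = \left(-166 + 255\right)^{2} = 89^{2} = 7921$)
$d - -224120 = 7921 - -224120 = 7921 + 224120 = 232041$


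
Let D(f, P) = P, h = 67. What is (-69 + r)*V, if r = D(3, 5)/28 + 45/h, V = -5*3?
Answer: 1917735/1876 ≈ 1022.2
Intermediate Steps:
V = -15
r = 1595/1876 (r = 5/28 + 45/67 = 1595/1876 ≈ 0.85021)
(-69 + r)*V = (-69 + 1595/1876)*(-15) = -127849/1876*(-15) = 1917735/1876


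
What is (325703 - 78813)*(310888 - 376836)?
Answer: -16281901720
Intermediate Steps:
(325703 - 78813)*(310888 - 376836) = 246890*(-65948) = -16281901720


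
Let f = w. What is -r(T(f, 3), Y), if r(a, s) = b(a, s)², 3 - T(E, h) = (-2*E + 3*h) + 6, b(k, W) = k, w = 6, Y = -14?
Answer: 0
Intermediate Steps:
f = 6
T(E, h) = -3 - 3*h + 2*E (T(E, h) = 3 - ((-2*E + 3*h) + 6) = 3 - (6 - 2*E + 3*h) = 3 + (-6 - 3*h + 2*E) = -3 - 3*h + 2*E)
r(a, s) = a²
-r(T(f, 3), Y) = -(-3 - 3*3 + 2*6)² = -(-3 - 9 + 12)² = -1*0² = -1*0 = 0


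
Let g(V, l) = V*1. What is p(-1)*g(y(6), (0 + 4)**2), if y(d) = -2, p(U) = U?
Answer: 2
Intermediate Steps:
g(V, l) = V
p(-1)*g(y(6), (0 + 4)**2) = -1*(-2) = 2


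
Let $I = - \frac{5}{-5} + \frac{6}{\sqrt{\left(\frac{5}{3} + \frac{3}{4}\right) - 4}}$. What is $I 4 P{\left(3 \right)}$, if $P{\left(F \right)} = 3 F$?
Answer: $36 - \frac{432 i \sqrt{57}}{19} \approx 36.0 - 171.66 i$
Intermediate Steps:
$I = 1 - \frac{12 i \sqrt{57}}{19}$ ($I = \left(-5\right) \left(- \frac{1}{5}\right) + \frac{6}{\sqrt{\left(5 \cdot \frac{1}{3} + 3 \cdot \frac{1}{4}\right) - 4}} = 1 + \frac{6}{\sqrt{\left(\frac{5}{3} + \frac{3}{4}\right) - 4}} = 1 + \frac{6}{\sqrt{\frac{29}{12} - 4}} = 1 + \frac{6}{\sqrt{- \frac{19}{12}}} = 1 + \frac{6}{\frac{1}{6} i \sqrt{57}} = 1 + 6 \left(- \frac{2 i \sqrt{57}}{19}\right) = 1 - \frac{12 i \sqrt{57}}{19} \approx 1.0 - 4.7683 i$)
$I 4 P{\left(3 \right)} = \left(1 - \frac{12 i \sqrt{57}}{19}\right) 4 \cdot 3 \cdot 3 = \left(4 - \frac{48 i \sqrt{57}}{19}\right) 9 = 36 - \frac{432 i \sqrt{57}}{19}$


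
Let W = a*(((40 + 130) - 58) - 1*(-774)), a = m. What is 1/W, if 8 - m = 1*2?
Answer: 1/5316 ≈ 0.00018811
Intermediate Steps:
m = 6 (m = 8 - 2 = 6)
a = 6
W = 5316 (W = 6*(((40 + 130) - 58) - 1*(-774)) = 6*((170 - 58) + 774) = 6*(112 + 774) = 6*886 = 5316)
1/W = 1/5316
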